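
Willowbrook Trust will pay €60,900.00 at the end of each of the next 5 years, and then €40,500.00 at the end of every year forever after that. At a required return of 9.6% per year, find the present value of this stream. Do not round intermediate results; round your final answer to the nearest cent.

€500003.81

PV of 5-year annuity: €60,900.00 × [1 − (1+0.096)^−5] / 0.096 = 233237.47661
Perpetuity value at year 5: €40,500.00 / 0.096 = 421875.00000
PV of perpetuity: 421875.00000 / (1+0.096)^5 = 266766.33329
Total PV = 233237.47661 + 266766.33329 = 500003.80990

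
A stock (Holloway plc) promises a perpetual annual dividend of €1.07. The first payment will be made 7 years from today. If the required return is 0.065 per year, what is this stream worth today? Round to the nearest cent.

€11.28

Value at end of year 6: C / r = €1.07 / 0.065 = €16.4615
Discount to today: PV = €16.4615 / (1 + 0.065)^6 = €16.4615 / 1.459142 = €11.28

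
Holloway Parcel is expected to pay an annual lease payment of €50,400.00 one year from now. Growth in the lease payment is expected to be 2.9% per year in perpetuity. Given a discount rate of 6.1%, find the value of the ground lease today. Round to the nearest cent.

Growing perpetuity: P = D₁ / (r − g) = €50,400.0000 / (0.061 − 0.029) = €1,575,000.00

€1575000.00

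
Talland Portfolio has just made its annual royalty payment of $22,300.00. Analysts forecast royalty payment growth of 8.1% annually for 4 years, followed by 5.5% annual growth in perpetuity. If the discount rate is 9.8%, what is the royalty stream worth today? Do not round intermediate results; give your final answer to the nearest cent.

D_1 = 24106.30000
D_2 = 26058.91030
D_3 = 28169.68203
D_4 = 30451.42628
Terminal value at year 4: TV = D_4×(1+g_2)/(r−g_2) = 32126.25472/0.043 = 747122.20289
P_0 = D_1/(1+r)^1 + D_2/(1+r)^2 + D_3/(1+r)^3 + D_4/(1+r)^4 + TV/(1+r)^4
    = 21954.73588 + 21614.81739 + 21280.16174 + 20950.68747 + 514022.68101 = 599823.08350

$599823.08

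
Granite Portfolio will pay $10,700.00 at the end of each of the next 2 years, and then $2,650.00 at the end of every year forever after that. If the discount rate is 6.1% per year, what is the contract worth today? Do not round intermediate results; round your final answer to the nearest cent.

PV of 2-year annuity: $10,700.00 × [1 − (1+0.061)^−2] / 0.061 = 19589.84509
Perpetuity value at year 2: $2,650.00 / 0.061 = 43442.62295
PV of perpetuity: 43442.62295 / (1+0.061)^2 = 38590.93235
Total PV = 19589.84509 + 38590.93235 = 58180.77743

$58180.78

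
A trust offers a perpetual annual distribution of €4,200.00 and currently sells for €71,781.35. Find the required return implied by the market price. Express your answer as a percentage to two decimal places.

P = C/r ⇒ r = C/P = €4,200.00/€71,781.35 = 0.058511

5.85%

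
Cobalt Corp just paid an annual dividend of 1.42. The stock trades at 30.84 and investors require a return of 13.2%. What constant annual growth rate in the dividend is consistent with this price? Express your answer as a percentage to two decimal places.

P = D₀(1+g)/(r−g) ⇒ P(r−g) = D₀(1+g) ⇒ g(P+D₀) = P·r − D₀
g = (P·r − D₀)/(P + D₀) = (30.84×0.132 − 1.42) / (30.84 + 1.42) = 0.082172

8.22%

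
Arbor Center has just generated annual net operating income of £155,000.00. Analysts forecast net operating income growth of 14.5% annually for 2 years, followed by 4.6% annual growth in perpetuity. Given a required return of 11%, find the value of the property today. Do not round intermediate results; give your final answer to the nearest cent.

D_1 = 177475.00000
D_2 = 203208.87500
Terminal value at year 2: TV = D_2×(1+g_2)/(r−g_2) = 212556.48325/0.064 = 3321195.05078
P_0 = D_1/(1+r)^1 + D_2/(1+r)^2 + TV/(1+r)^2
    = 159887.38739 + 164928.88158 + 2695556.40839 = 3020372.67736

£3020372.68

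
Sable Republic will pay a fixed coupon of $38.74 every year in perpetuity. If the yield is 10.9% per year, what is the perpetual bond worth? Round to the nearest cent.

$355.41

Level perpetuity: PV = C / r = $38.74 / 0.109 = $355.41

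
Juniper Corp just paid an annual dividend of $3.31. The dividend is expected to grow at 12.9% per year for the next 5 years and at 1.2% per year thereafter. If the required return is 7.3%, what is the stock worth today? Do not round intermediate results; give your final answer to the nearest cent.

$90.15

D_1 = 3.73699
D_2 = 4.21906
D_3 = 4.76332
D_4 = 5.37779
D_5 = 6.07152
Terminal value at year 5: TV = D_5×(1+g_2)/(r−g_2) = 6.14438/0.061 = 100.72758
P_0 = D_1/(1+r)^1 + D_2/(1+r)^2 + D_3/(1+r)^3 + D_4/(1+r)^4 + D_5/(1+r)^5 + TV/(1+r)^5
    = 3.48275 + 3.66451 + 3.85577 + 4.05700 + 4.26873 + 70.81900 = 90.14776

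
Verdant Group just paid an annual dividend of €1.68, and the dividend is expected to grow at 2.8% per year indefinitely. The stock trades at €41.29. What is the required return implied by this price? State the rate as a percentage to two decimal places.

D₁ = €1.68 × 1.028 = €1.7270
P = D₁/(r − g) ⇒ r = D₁/P + g = €1.7270/€41.29 + 0.028 = 0.041827 + 0.028 = 0.069827

6.98%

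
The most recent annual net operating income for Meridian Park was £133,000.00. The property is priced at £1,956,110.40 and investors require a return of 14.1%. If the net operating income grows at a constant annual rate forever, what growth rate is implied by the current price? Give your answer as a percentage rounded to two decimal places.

P = D₀(1+g)/(r−g) ⇒ P(r−g) = D₀(1+g) ⇒ g(P+D₀) = P·r − D₀
g = (P·r − D₀)/(P + D₀) = (£1,956,110.40×0.141 − £133,000.00) / (£1,956,110.40 + £133,000.00) = 0.068360

6.84%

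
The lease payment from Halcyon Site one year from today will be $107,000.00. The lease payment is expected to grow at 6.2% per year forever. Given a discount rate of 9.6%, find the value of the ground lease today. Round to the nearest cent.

$3147058.82

Growing perpetuity: P = D₁ / (r − g) = $107,000.0000 / (0.096 − 0.062) = $3,147,058.82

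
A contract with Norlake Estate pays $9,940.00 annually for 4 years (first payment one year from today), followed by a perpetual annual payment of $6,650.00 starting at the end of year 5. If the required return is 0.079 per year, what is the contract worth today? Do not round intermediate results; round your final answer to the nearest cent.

PV of 4-year annuity: $9,940.00 × [1 − (1+0.079)^−4] / 0.079 = 32995.95595
Perpetuity value at year 4: $6,650.00 / 0.079 = 84177.21519
PV of perpetuity: 84177.21519 / (1+0.079)^4 = 62102.45593
Total PV = 32995.95595 + 62102.45593 = 95098.41188

$95098.41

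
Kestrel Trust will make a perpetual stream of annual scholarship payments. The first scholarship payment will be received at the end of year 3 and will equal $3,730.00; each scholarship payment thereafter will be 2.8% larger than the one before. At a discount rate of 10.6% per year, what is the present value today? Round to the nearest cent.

$39093.45

Value at end of year 2: C₁ / (r − g) = $3,730.00 / (0.106 − 0.028) = $47,820.5128
Discount to today: PV = $47,820.5128 / (1 + 0.106)^2 = $47,820.5128 / 1.223236 = $39,093.45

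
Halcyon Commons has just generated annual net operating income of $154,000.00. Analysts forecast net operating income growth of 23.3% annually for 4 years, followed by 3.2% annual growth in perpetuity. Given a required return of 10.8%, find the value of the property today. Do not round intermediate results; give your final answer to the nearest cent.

$4017327.91

D_1 = 189882.00000
D_2 = 234124.50600
D_3 = 288675.51590
D_4 = 355936.91110
Terminal value at year 4: TV = D_4×(1+g_2)/(r−g_2) = 367326.89226/0.076 = 4833248.58234
P_0 = D_1/(1+r)^1 + D_2/(1+r)^2 + D_3/(1+r)^3 + D_4/(1+r)^4 + TV/(1+r)^4
    = 171373.64621 + 190707.31568 + 212222.13018 + 236164.15750 + 3206860.66498 = 4017327.91455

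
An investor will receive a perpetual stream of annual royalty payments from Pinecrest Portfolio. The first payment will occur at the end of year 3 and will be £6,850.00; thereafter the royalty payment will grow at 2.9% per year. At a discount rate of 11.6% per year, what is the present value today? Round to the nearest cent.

Value at end of year 2: C₁ / (r − g) = £6,850.00 / (0.116 − 0.029) = £78,735.6322
Discount to today: PV = £78,735.6322 / (1 + 0.116)^2 = £78,735.6322 / 1.245456 = £63,218.32

£63218.32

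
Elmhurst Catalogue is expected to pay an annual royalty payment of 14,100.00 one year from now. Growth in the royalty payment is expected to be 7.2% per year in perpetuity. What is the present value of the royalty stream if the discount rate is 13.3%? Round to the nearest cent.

231147.54

Growing perpetuity: P = D₁ / (r − g) = 14,100.0000 / (0.133 − 0.072) = 231,147.54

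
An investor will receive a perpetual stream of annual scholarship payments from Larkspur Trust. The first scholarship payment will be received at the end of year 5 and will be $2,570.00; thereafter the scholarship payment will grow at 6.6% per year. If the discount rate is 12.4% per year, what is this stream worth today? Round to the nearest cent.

Value at end of year 4: C₁ / (r − g) = $2,570.00 / (0.124 − 0.066) = $44,310.3448
Discount to today: PV = $44,310.3448 / (1 + 0.124)^4 = $44,310.3448 / 1.596119 = $27,761.31

$27761.31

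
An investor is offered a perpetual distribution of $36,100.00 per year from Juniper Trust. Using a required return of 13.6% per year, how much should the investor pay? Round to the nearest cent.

Level perpetuity: PV = C / r = $36,100.00 / 0.136 = $265,441.18

$265441.18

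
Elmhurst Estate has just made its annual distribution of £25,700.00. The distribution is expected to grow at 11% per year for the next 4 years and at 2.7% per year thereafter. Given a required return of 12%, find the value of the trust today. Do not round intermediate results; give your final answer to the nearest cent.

D_1 = 28527.00000
D_2 = 31664.97000
D_3 = 35148.11670
D_4 = 39014.40954
Terminal value at year 4: TV = D_4×(1+g_2)/(r−g_2) = 40067.79859/0.093 = 430836.54403
P_0 = D_1/(1+r)^1 + D_2/(1+r)^2 + D_3/(1+r)^3 + D_4/(1+r)^4 + TV/(1+r)^4
    = 25470.53571 + 25243.12022 + 25017.73521 + 24794.36258 + 273804.41257 = 374330.16629

£374330.17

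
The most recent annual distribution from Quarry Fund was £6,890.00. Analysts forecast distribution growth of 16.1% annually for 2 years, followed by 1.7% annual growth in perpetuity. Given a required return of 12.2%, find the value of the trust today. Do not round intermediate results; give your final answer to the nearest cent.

£85961.30

D_1 = 7999.29000
D_2 = 9287.17569
Terminal value at year 2: TV = D_2×(1+g_2)/(r−g_2) = 9445.05768/0.105 = 89952.93025
P_0 = D_1/(1+r)^1 + D_2/(1+r)^2 + TV/(1+r)^2
    = 7129.49198 + 7377.30854 + 71454.50276 = 85961.30328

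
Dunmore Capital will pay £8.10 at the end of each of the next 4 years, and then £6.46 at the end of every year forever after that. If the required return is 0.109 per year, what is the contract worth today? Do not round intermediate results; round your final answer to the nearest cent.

PV of 4-year annuity: £8.10 × [1 − (1+0.109)^−4] / 0.109 = 25.18356
Perpetuity value at year 4: £6.46 / 0.109 = 59.26606
PV of perpetuity: 59.26606 / (1+0.109)^4 = 39.18139
Total PV = 25.18356 + 39.18139 = 64.36495

£64.36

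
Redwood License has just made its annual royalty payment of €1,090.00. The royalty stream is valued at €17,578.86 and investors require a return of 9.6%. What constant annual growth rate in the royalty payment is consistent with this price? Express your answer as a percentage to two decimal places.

3.20%

P = D₀(1+g)/(r−g) ⇒ P(r−g) = D₀(1+g) ⇒ g(P+D₀) = P·r − D₀
g = (P·r − D₀)/(P + D₀) = (€17,578.86×0.096 − €1,090.00) / (€17,578.86 + €1,090.00) = 0.032009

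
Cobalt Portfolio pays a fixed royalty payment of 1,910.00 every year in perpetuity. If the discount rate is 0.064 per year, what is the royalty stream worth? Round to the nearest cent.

Level perpetuity: PV = C / r = 1,910.00 / 0.064 = 29,843.75

29843.75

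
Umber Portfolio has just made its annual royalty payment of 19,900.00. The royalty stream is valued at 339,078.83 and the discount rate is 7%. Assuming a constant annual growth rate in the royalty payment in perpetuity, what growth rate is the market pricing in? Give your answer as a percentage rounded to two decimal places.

P = D₀(1+g)/(r−g) ⇒ P(r−g) = D₀(1+g) ⇒ g(P+D₀) = P·r − D₀
g = (P·r − D₀)/(P + D₀) = (339,078.83×0.07 − 19,900.00) / (339,078.83 + 19,900.00) = 0.010685

1.07%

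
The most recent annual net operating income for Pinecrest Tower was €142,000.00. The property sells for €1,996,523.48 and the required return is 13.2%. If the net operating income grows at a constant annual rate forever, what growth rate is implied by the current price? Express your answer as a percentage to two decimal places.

5.68%

P = D₀(1+g)/(r−g) ⇒ P(r−g) = D₀(1+g) ⇒ g(P+D₀) = P·r − D₀
g = (P·r − D₀)/(P + D₀) = (€1,996,523.48×0.132 − €142,000.00) / (€1,996,523.48 + €142,000.00) = 0.056834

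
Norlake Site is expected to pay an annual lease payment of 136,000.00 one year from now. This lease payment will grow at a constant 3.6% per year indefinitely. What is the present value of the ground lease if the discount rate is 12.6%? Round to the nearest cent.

Growing perpetuity: P = D₁ / (r − g) = 136,000.0000 / (0.126 − 0.036) = 1,511,111.11

1511111.11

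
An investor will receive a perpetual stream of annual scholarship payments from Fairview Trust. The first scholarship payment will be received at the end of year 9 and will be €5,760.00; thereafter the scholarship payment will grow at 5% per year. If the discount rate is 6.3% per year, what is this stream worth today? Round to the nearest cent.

Value at end of year 8: C₁ / (r − g) = €5,760.00 / (0.063 − 0.05) = €443,076.9231
Discount to today: PV = €443,076.9231 / (1 + 0.063)^8 = €443,076.9231 / 1.630295 = €271,777.20

€271777.20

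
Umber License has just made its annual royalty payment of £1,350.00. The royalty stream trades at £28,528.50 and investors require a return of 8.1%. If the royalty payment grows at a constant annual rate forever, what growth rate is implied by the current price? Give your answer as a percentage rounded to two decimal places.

P = D₀(1+g)/(r−g) ⇒ P(r−g) = D₀(1+g) ⇒ g(P+D₀) = P·r − D₀
g = (P·r − D₀)/(P + D₀) = (£28,528.50×0.081 − £1,350.00) / (£28,528.50 + £1,350.00) = 0.032157

3.22%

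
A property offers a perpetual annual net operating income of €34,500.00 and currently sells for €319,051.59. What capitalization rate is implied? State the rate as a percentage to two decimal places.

P = C/r ⇒ r = C/P = €34,500.00/€319,051.59 = 0.108133

10.81%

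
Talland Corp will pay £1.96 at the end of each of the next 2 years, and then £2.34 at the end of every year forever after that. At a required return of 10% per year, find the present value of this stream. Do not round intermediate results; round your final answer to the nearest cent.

PV of 2-year annuity: £1.96 × [1 − (1+0.1)^−2] / 0.1 = 3.40165
Perpetuity value at year 2: £2.34 / 0.1 = 23.40000
PV of perpetuity: 23.40000 / (1+0.1)^2 = 19.33884
Total PV = 3.40165 + 19.33884 = 22.74050

£22.74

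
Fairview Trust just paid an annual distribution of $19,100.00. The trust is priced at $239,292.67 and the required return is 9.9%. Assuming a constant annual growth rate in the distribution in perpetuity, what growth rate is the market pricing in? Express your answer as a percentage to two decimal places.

1.78%

P = D₀(1+g)/(r−g) ⇒ P(r−g) = D₀(1+g) ⇒ g(P+D₀) = P·r − D₀
g = (P·r − D₀)/(P + D₀) = ($239,292.67×0.099 − $19,100.00) / ($239,292.67 + $19,100.00) = 0.017764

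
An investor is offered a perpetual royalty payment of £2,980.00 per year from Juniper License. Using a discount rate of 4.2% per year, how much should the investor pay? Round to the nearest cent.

£70952.38

Level perpetuity: PV = C / r = £2,980.00 / 0.042 = £70,952.38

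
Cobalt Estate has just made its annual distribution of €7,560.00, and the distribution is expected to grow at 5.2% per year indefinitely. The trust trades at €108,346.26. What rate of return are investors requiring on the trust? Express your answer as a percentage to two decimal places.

D₁ = €7,560.00 × 1.052 = €7,953.1200
P = D₁/(r − g) ⇒ r = D₁/P + g = €7,953.1200/€108,346.26 + 0.052 = 0.073405 + 0.052 = 0.125405

12.54%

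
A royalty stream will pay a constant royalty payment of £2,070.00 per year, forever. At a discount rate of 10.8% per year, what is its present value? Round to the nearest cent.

Level perpetuity: PV = C / r = £2,070.00 / 0.108 = £19,166.67

£19166.67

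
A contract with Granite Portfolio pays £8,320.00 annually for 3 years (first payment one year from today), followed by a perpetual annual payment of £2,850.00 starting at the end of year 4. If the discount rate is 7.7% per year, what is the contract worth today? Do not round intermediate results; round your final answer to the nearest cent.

PV of 3-year annuity: £8,320.00 × [1 − (1+0.077)^−3] / 0.077 = 21558.04578
Perpetuity value at year 3: £2,850.00 / 0.077 = 37012.98701
PV of perpetuity: 37012.98701 / (1+0.077)^3 = 29628.31989
Total PV = 21558.04578 + 29628.31989 = 51186.36567

£51186.37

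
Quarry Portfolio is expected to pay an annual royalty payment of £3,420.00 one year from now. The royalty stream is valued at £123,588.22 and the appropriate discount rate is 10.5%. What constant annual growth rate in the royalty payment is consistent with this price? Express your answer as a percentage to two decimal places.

7.73%

P = D₁/(r−g) ⇒ g = r − D₁/P = 0.105 − £3,420.00/£123,588.22 = 0.077327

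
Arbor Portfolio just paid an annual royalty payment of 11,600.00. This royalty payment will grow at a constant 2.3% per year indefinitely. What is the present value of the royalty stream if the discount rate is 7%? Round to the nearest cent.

252485.11

D₁ = D₀ × (1 + g) = 11,600.00 × 1.023 = 11,866.8000
Growing perpetuity: P = D₁ / (r − g) = 11,866.8000 / (0.07 − 0.023) = 252,485.11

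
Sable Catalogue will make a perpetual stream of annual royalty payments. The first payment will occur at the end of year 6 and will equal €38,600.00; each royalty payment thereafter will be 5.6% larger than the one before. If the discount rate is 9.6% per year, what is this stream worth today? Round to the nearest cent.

€610203.29

Value at end of year 5: C₁ / (r − g) = €38,600.00 / (0.096 − 0.056) = €965,000.0000
Discount to today: PV = €965,000.0000 / (1 + 0.096)^5 = €965,000.0000 / 1.581440 = €610,203.29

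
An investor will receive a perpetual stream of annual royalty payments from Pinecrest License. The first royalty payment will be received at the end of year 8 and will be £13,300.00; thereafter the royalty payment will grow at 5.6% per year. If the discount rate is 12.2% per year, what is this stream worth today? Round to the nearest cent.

Value at end of year 7: C₁ / (r − g) = £13,300.00 / (0.122 − 0.056) = £201,515.1515
Discount to today: PV = £201,515.1515 / (1 + 0.122)^7 = £201,515.1515 / 2.238463 = £90,023.88

£90023.88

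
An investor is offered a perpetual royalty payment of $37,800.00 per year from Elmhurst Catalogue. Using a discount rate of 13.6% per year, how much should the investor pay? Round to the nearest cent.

Level perpetuity: PV = C / r = $37,800.00 / 0.136 = $277,941.18

$277941.18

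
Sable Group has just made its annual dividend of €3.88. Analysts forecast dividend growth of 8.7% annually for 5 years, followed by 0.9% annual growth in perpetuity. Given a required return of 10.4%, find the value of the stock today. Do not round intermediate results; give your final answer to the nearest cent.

D_1 = 4.21756
D_2 = 4.58449
D_3 = 4.98334
D_4 = 5.41689
D_5 = 5.88816
Terminal value at year 5: TV = D_5×(1+g_2)/(r−g_2) = 5.94115/0.095 = 62.53843
P_0 = D_1/(1+r)^1 + D_2/(1+r)^2 + D_3/(1+r)^3 + D_4/(1+r)^4 + D_5/(1+r)^5 + TV/(1+r)^5
    = 3.82025 + 3.76143 + 3.70351 + 3.64648 + 3.59033 + 38.13306 = 56.65505

€56.66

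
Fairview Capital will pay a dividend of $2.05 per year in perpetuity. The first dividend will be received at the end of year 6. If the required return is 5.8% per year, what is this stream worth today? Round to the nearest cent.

$26.66

Value at end of year 5: C / r = $2.05 / 0.058 = $35.3448
Discount to today: PV = $35.3448 / (1 + 0.058)^5 = $35.3448 / 1.325648 = $26.66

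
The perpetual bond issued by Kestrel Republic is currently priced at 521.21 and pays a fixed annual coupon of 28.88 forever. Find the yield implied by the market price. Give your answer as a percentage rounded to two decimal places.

P = C/r ⇒ r = C/P = 28.88/521.21 = 0.055410

5.54%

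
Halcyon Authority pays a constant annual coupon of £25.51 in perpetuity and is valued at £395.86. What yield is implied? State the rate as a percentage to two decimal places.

P = C/r ⇒ r = C/P = £25.51/£395.86 = 0.064442

6.44%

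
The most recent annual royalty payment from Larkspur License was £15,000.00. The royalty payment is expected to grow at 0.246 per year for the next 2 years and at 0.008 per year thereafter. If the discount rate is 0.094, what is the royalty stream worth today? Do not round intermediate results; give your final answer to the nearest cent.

£264604.82

D_1 = 18690.00000
D_2 = 23287.74000
Terminal value at year 2: TV = D_2×(1+g_2)/(r−g_2) = 23474.04192/0.086 = 272953.97581
P_0 = D_1/(1+r)^1 + D_2/(1+r)^2 + TV/(1+r)^2
    = 17084.09506 + 19457.75361 + 228062.97255 = 264604.82122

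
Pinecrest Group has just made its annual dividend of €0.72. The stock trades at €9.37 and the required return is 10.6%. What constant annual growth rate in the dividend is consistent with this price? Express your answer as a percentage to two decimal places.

2.71%

P = D₀(1+g)/(r−g) ⇒ P(r−g) = D₀(1+g) ⇒ g(P+D₀) = P·r − D₀
g = (P·r − D₀)/(P + D₀) = (€9.37×0.106 − €0.72) / (€9.37 + €0.72) = 0.027078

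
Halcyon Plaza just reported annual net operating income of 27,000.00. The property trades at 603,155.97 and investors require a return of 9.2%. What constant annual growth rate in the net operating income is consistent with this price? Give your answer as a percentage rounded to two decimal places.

P = D₀(1+g)/(r−g) ⇒ P(r−g) = D₀(1+g) ⇒ g(P+D₀) = P·r − D₀
g = (P·r − D₀)/(P + D₀) = (603,155.97×0.092 − 27,000.00) / (603,155.97 + 27,000.00) = 0.045212

4.52%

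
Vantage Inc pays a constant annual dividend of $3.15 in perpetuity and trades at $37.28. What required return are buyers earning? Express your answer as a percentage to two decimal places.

8.45%

P = C/r ⇒ r = C/P = $3.15/$37.28 = 0.084496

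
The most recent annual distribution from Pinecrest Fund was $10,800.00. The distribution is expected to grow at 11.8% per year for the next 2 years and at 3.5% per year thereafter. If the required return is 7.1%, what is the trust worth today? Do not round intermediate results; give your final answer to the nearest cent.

$361392.72

D_1 = 12074.40000
D_2 = 13499.17920
Terminal value at year 2: TV = D_2×(1+g_2)/(r−g_2) = 13971.65047/0.036 = 388101.40200
P_0 = D_1/(1+r)^1 + D_2/(1+r)^2 + TV/(1+r)^2
    = 11273.94958 + 11768.69807 + 338350.06944 = 361392.71709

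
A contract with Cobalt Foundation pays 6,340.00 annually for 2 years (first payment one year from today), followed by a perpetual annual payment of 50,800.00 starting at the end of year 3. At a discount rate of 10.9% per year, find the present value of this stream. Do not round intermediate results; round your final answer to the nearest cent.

389815.04

PV of 2-year annuity: 6,340.00 × [1 − (1+0.109)^−2] / 0.109 = 10871.83232
Perpetuity value at year 2: 50,800.00 / 0.109 = 466055.04587
PV of perpetuity: 466055.04587 / (1+0.109)^2 = 378943.20334
Total PV = 10871.83232 + 378943.20334 = 389815.03566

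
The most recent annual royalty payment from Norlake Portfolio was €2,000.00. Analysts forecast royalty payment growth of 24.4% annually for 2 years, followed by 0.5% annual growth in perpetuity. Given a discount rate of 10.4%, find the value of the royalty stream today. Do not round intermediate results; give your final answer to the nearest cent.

€30571.88

D_1 = 2488.00000
D_2 = 3095.07200
Terminal value at year 2: TV = D_2×(1+g_2)/(r−g_2) = 3110.54736/0.099 = 31419.67030
P_0 = D_1/(1+r)^1 + D_2/(1+r)^2 + TV/(1+r)^2
    = 2253.62319 + 2539.40874 + 25778.84628 = 30571.87820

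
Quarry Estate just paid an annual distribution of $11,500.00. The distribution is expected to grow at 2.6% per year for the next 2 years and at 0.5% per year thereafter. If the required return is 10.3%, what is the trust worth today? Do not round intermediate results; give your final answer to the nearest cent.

D_1 = 11799.00000
D_2 = 12105.77400
Terminal value at year 2: TV = D_2×(1+g_2)/(r−g_2) = 12166.30287/0.098 = 124145.94765
P_0 = D_1/(1+r)^1 + D_2/(1+r)^2 + TV/(1+r)^2
    = 10697.18948 + 9950.42286 + 102042.60173 = 122690.21407

$122690.21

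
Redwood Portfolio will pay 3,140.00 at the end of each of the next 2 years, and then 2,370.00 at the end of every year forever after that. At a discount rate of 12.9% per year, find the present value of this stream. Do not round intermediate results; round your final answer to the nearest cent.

PV of 2-year annuity: 3,140.00 × [1 − (1+0.129)^−2] / 0.129 = 5244.66105
Perpetuity value at year 2: 2,370.00 / 0.129 = 18372.09302
PV of perpetuity: 18372.09302 / (1+0.129)^2 = 14413.54313
Total PV = 5244.66105 + 14413.54313 = 19658.20417

19658.20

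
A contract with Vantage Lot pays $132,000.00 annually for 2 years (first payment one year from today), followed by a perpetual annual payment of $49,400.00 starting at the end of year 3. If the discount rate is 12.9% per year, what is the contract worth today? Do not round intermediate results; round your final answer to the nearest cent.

PV of 2-year annuity: $132,000.00 × [1 − (1+0.129)^−2] / 0.129 = 220476.19683
Perpetuity value at year 2: $49,400.00 / 0.129 = 382945.73643
PV of perpetuity: 382945.73643 / (1+0.129)^2 = 300434.19005
Total PV = 220476.19683 + 300434.19005 = 520910.38687

$520910.39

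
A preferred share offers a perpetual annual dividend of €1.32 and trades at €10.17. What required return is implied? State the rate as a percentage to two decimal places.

12.98%

P = C/r ⇒ r = C/P = €1.32/€10.17 = 0.129794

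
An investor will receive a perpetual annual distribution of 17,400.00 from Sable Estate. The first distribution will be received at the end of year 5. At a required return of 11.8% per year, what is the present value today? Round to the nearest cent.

94384.36

Value at end of year 4: C / r = 17,400.00 / 0.118 = 147,457.6271
Discount to today: PV = 147,457.6271 / (1 + 0.118)^4 = 147,457.6271 / 1.562310 = 94,384.36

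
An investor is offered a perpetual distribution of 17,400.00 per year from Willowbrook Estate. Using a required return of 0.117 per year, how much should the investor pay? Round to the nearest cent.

148717.95

Level perpetuity: PV = C / r = 17,400.00 / 0.117 = 148,717.95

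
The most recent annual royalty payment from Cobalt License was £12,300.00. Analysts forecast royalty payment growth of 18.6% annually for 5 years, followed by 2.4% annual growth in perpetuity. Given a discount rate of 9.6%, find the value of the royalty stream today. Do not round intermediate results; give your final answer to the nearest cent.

D_1 = 14587.80000
D_2 = 17301.13080
D_3 = 20519.14113
D_4 = 24335.70138
D_5 = 28862.14184
Terminal value at year 5: TV = D_5×(1+g_2)/(r−g_2) = 29554.83324/0.072 = 410483.79499
P_0 = D_1/(1+r)^1 + D_2/(1+r)^2 + D_3/(1+r)^3 + D_4/(1+r)^4 + D_5/(1+r)^5 + TV/(1+r)^5
    = 13310.03650 + 14403.01395 + 15585.74319 + 16865.59437 + 18250.54281 + 259563.27553 = 337978.20634

£337978.21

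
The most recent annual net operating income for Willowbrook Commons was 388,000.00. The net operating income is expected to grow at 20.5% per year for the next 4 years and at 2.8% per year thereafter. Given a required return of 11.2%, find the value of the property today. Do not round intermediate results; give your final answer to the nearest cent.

D_1 = 467540.00000
D_2 = 563385.70000
D_3 = 678879.76850
D_4 = 818050.12104
Terminal value at year 4: TV = D_4×(1+g_2)/(r−g_2) = 840955.52443/0.084 = 10011375.29085
P_0 = D_1/(1+r)^1 + D_2/(1+r)^2 + D_3/(1+r)^3 + D_4/(1+r)^4 + TV/(1+r)^4
    = 420449.64029 + 455613.14438 + 493717.48109 + 535008.60136 + 6547486.21668 = 8452275.08380

8452275.08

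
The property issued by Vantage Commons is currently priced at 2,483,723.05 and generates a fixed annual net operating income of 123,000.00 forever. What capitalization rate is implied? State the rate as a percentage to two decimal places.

4.95%

P = C/r ⇒ r = C/P = 123,000.00/2,483,723.05 = 0.049522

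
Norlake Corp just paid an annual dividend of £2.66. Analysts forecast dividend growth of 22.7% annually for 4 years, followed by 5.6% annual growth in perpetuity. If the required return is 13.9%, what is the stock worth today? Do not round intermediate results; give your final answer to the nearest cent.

£58.44

D_1 = 3.26382
D_2 = 4.00471
D_3 = 4.91378
D_4 = 6.02920
Terminal value at year 4: TV = D_4×(1+g_2)/(r−g_2) = 6.36684/0.083 = 76.70889
P_0 = D_1/(1+r)^1 + D_2/(1+r)^2 + D_3/(1+r)^3 + D_4/(1+r)^4 + TV/(1+r)^4
    = 2.86551 + 3.08691 + 3.32540 + 3.58233 + 45.57753 = 58.43768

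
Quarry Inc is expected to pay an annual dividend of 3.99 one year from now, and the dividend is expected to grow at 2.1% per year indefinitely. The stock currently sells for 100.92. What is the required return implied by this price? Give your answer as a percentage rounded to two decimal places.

6.05%

P = D₁/(r − g) ⇒ r = D₁/P + g = 3.9900/100.92 + 0.021 = 0.039536 + 0.021 = 0.060536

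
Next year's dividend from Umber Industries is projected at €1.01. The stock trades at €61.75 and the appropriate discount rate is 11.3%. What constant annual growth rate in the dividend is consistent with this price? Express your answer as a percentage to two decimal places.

9.66%

P = D₁/(r−g) ⇒ g = r − D₁/P = 0.113 − €1.01/€61.75 = 0.096644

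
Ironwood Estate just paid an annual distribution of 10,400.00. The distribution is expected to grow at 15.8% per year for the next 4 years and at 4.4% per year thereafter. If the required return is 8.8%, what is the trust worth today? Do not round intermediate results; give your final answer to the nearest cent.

365400.52

D_1 = 12043.20000
D_2 = 13946.02560
D_3 = 16149.49764
D_4 = 18701.11827
Terminal value at year 4: TV = D_4×(1+g_2)/(r−g_2) = 19523.96748/0.044 = 443726.53356
P_0 = D_1/(1+r)^1 + D_2/(1+r)^2 + D_3/(1+r)^3 + D_4/(1+r)^4 + TV/(1+r)^4
    = 11069.11765 + 11781.28514 + 12539.27224 + 13346.02689 + 316664.81975 = 365400.52166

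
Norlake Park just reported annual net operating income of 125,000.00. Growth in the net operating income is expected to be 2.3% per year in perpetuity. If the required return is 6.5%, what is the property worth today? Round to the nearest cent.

3044642.86

D₁ = D₀ × (1 + g) = 125,000.00 × 1.023 = 127,875.0000
Growing perpetuity: P = D₁ / (r − g) = 127,875.0000 / (0.065 − 0.023) = 3,044,642.86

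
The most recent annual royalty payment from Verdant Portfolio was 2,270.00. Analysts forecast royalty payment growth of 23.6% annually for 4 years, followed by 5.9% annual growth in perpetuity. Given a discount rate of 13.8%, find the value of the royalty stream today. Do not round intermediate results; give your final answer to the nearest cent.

D_1 = 2805.72000
D_2 = 3467.86992
D_3 = 4286.28722
D_4 = 5297.85101
Terminal value at year 4: TV = D_4×(1+g_2)/(r−g_2) = 5610.42421/0.079 = 71018.02803
P_0 = D_1/(1+r)^1 + D_2/(1+r)^2 + D_3/(1+r)^3 + D_4/(1+r)^4 + TV/(1+r)^4
    = 2465.48330 + 2677.80085 + 2908.40233 + 3158.86228 + 42344.74879 = 53555.29755

53555.30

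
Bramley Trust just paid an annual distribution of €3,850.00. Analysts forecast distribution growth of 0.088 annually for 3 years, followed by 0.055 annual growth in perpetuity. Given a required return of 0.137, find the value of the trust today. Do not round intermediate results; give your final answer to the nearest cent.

D_1 = 4188.80000
D_2 = 4557.41440
D_3 = 4958.46687
Terminal value at year 3: TV = D_3×(1+g_2)/(r−g_2) = 5231.18254/0.082 = 63794.90908
P_0 = D_1/(1+r)^1 + D_2/(1+r)^2 + D_3/(1+r)^3 + TV/(1+r)^3
    = 3684.08091 + 3525.31226 + 3373.38587 + 43401.48894 = 53984.26798

€53984.27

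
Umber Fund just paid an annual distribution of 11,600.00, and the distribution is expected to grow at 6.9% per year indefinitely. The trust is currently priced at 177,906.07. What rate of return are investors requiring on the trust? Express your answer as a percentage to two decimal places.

13.87%

D₁ = 11,600.00 × 1.069 = 12,400.4000
P = D₁/(r − g) ⇒ r = D₁/P + g = 12,400.4000/177,906.07 + 0.069 = 0.069702 + 0.069 = 0.138702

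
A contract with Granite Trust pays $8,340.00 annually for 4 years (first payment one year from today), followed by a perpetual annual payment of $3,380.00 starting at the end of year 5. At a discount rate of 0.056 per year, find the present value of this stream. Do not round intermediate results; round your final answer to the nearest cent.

$77702.67

PV of 4-year annuity: $8,340.00 × [1 − (1+0.056)^−4] / 0.056 = 29165.65843
Perpetuity value at year 4: $3,380.00 / 0.056 = 60357.14286
PV of perpetuity: 60357.14286 / (1+0.056)^4 = 48537.00791
Total PV = 29165.65843 + 48537.00791 = 77702.66633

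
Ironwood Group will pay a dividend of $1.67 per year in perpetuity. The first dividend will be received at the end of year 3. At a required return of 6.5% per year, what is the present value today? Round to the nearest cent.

Value at end of year 2: C / r = $1.67 / 0.065 = $25.6923
Discount to today: PV = $25.6923 / (1 + 0.065)^2 = $25.6923 / 1.134225 = $22.65

$22.65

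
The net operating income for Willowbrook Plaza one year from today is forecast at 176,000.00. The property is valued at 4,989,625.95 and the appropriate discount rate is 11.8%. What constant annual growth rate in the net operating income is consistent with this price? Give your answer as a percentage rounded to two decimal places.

8.27%

P = D₁/(r−g) ⇒ g = r − D₁/P = 0.118 − 176,000.00/4,989,625.95 = 0.082727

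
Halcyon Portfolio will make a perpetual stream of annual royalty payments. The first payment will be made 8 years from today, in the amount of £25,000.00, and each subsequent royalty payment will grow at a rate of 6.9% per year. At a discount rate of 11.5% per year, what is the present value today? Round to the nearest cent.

Value at end of year 7: C₁ / (r − g) = £25,000.00 / (0.115 − 0.069) = £543,478.2609
Discount to today: PV = £543,478.2609 / (1 + 0.115)^7 = £543,478.2609 / 2.142516 = £253,663.57

£253663.57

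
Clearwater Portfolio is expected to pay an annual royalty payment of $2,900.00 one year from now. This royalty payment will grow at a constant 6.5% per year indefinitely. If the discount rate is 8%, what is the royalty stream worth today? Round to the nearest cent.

$193333.33

Growing perpetuity: P = D₁ / (r − g) = $2,900.0000 / (0.08 − 0.065) = $193,333.33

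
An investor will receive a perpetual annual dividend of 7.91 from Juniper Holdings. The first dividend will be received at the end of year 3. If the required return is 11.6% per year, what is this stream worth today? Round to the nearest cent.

54.75

Value at end of year 2: C / r = 7.91 / 0.116 = 68.1897
Discount to today: PV = 68.1897 / (1 + 0.116)^2 = 68.1897 / 1.245456 = 54.75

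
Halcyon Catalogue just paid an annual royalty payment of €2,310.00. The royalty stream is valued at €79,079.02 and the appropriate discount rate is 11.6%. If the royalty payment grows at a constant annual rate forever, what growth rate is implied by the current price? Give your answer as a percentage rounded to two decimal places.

P = D₀(1+g)/(r−g) ⇒ P(r−g) = D₀(1+g) ⇒ g(P+D₀) = P·r − D₀
g = (P·r − D₀)/(P + D₀) = (€79,079.02×0.116 − €2,310.00) / (€79,079.02 + €2,310.00) = 0.084325

8.43%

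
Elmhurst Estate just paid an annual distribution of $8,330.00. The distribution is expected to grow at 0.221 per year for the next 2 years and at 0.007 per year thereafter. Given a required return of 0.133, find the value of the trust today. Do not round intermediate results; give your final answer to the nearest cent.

D_1 = 10170.93000
D_2 = 12418.70553
Terminal value at year 2: TV = D_2×(1+g_2)/(r−g_2) = 12505.63647/0.126 = 99251.08309
P_0 = D_1/(1+r)^1 + D_2/(1+r)^2 + TV/(1+r)^2
    = 8976.99029 + 9674.23226 + 77317.07842 = 95968.30097

$95968.30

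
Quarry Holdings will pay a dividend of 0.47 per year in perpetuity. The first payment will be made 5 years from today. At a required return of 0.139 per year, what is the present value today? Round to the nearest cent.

2.01

Value at end of year 4: C / r = 0.47 / 0.139 = 3.3813
Discount to today: PV = 3.3813 / (1 + 0.139)^4 = 3.3813 / 1.683042 = 2.01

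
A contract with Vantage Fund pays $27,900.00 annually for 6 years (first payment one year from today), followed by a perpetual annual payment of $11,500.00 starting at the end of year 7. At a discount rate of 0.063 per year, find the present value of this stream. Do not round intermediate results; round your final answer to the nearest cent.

PV of 6-year annuity: $27,900.00 × [1 − (1+0.063)^−6] / 0.063 = 135909.66678
Perpetuity value at year 6: $11,500.00 / 0.063 = 182539.68254
PV of perpetuity: 182539.68254 / (1+0.063)^6 = 126519.56899
Total PV = 135909.66678 + 126519.56899 = 262429.23577

$262429.24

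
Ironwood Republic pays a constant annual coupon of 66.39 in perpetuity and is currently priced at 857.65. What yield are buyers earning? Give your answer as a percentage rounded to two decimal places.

P = C/r ⇒ r = C/P = 66.39/857.65 = 0.077409

7.74%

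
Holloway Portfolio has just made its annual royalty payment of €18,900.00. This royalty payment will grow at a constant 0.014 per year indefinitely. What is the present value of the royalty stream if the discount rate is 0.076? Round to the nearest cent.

D₁ = D₀ × (1 + g) = €18,900.00 × 1.014 = €19,164.6000
Growing perpetuity: P = D₁ / (r − g) = €19,164.6000 / (0.076 − 0.014) = €309,106.45

€309106.45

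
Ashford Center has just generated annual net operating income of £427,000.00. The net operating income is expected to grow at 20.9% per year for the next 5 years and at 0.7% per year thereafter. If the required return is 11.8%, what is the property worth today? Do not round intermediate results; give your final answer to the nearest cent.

D_1 = 516243.00000
D_2 = 624137.78700
D_3 = 754582.58448
D_4 = 912290.34464
D_5 = 1102959.02667
Terminal value at year 5: TV = D_5×(1+g_2)/(r−g_2) = 1110679.73986/0.111 = 10006123.78249
P_0 = D_1/(1+r)^1 + D_2/(1+r)^2 + D_3/(1+r)^3 + D_4/(1+r)^4 + D_5/(1+r)^5 + TV/(1+r)^5
    = 461755.81395 + 499340.58951 + 539984.59098 + 583936.82513 + 631466.56671 + 5728710.20429 = 8445194.59057

£8445194.59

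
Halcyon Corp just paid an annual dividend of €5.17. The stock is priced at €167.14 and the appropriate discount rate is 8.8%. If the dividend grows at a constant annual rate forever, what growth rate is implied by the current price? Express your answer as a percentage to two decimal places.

P = D₀(1+g)/(r−g) ⇒ P(r−g) = D₀(1+g) ⇒ g(P+D₀) = P·r − D₀
g = (P·r − D₀)/(P + D₀) = (€167.14×0.088 − €5.17) / (€167.14 + €5.17) = 0.055356

5.54%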